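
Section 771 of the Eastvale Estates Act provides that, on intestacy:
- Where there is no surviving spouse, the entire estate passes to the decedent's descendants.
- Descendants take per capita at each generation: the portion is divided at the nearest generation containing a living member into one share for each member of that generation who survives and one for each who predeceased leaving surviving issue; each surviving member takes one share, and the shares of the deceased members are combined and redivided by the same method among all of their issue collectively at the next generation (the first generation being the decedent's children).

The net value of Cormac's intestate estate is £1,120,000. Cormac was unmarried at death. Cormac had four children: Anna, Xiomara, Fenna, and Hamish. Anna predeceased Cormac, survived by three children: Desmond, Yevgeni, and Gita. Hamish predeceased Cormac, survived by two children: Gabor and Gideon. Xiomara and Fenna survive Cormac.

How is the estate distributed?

Desmond: £112,000; Yevgeni: £112,000; Gita: £112,000; Xiomara: £280,000; Fenna: £280,000; Gabor: £112,000; Gideon: £112,000

The entire £1,120,000 passes to the descendants.
That amount (£1,120,000) is divided at the children's generation into 4 shares of £280,000. Xiomara and Fenna each take £280,000. The 2 shares of the deceased (Anna and Hamish) are combined into a pool of £560,000.
That pool (£560,000) is divided at the grandchildren's generation equally among Desmond, Yevgeni, Gita, Gabor, and Gideon: £112,000 each.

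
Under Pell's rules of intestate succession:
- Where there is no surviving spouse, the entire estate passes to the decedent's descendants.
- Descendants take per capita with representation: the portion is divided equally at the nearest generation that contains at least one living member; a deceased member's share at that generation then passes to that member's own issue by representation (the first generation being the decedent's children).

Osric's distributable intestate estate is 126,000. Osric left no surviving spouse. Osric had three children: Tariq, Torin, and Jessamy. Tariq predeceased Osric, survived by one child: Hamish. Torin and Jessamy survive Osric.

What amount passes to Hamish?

Hamish receives 42,000.

The entire 126,000 passes to the descendants.
That amount (126,000) is divided into 3 shares of 42,000: Torin and Jessamy each take 42,000; Tariq's 42,000 share passes to Tariq's issue.
Tariq's share (42,000) passes entirely to Hamish.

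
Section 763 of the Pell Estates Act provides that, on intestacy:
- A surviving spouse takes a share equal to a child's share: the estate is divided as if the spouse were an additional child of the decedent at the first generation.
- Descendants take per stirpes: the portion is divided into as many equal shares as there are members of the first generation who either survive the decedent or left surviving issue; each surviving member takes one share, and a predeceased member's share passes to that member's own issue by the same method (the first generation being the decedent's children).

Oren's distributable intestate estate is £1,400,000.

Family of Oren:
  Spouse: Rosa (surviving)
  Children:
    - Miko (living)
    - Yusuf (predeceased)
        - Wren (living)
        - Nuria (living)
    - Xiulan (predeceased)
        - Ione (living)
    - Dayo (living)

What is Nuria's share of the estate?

The spouse counts as an additional share at the children's level, so there are 5 primary shares of £280,000. Rosa takes one such share (£280,000).
The children's combined portion (£1,120,000) is divided into 4 shares of £280,000: Miko and Dayo each take £280,000; Yusuf's £280,000 share passes to Yusuf's issue; Xiulan's £280,000 share passes to Xiulan's issue.
Yusuf's share (£280,000) is divided into 2 shares of £140,000: Wren and Nuria each take £140,000.
Xiulan's share (£280,000) passes entirely to Ione.

Nuria receives £140,000.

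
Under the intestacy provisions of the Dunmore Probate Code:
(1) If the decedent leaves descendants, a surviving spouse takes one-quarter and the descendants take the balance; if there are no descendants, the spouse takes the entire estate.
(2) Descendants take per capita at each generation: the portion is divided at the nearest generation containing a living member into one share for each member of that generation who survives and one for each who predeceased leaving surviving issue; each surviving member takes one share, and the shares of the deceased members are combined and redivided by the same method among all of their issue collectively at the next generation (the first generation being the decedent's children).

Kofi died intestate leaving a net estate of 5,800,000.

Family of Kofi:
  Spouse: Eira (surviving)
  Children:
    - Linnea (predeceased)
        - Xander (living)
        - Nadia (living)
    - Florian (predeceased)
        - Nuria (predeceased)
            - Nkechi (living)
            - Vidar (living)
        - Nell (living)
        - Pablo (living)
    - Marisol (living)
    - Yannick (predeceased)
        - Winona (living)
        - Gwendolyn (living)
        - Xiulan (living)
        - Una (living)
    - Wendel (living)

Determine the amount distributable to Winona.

Eira takes one-quarter of 5,800,000 = 1,450,000. The remaining 4,350,000 passes to the descendants.
The descendants' portion (4,350,000) is divided at the children's generation into 5 shares of 870,000. Marisol and Wendel each take 870,000. The 3 shares of the deceased (Linnea, Florian, and Yannick) are combined into a pool of 2,610,000.
That pool (2,610,000) is divided at the grandchildren's generation into 9 shares of 290,000. Xander, Nadia, Nell, Pablo, Winona, Gwendolyn, Xiulan, and Una each take 290,000. The remaining share for the deceased Nuria (290,000) is carried to the next generation.
That pool (290,000) is divided at the great-grandchildren's generation equally among Nkechi and Vidar: 145,000 each.

Winona receives 290,000.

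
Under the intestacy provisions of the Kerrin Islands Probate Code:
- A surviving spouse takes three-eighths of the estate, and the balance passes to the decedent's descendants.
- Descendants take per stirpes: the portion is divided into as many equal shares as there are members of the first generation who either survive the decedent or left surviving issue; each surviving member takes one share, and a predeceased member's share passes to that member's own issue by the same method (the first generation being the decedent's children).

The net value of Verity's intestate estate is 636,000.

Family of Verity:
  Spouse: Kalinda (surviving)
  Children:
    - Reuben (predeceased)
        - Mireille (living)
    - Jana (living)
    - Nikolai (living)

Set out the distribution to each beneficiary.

Kalinda: 238,500; Mireille: 132,500; Jana: 132,500; Nikolai: 132,500

Kalinda takes three-eighths of 636,000 = 238,500. The remaining 397,500 passes to the descendants.
The descendants' portion (397,500) is divided into 3 shares of 132,500: Jana and Nikolai each take 132,500; Reuben's 132,500 share passes to Reuben's issue.
Reuben's share (132,500) passes entirely to Mireille.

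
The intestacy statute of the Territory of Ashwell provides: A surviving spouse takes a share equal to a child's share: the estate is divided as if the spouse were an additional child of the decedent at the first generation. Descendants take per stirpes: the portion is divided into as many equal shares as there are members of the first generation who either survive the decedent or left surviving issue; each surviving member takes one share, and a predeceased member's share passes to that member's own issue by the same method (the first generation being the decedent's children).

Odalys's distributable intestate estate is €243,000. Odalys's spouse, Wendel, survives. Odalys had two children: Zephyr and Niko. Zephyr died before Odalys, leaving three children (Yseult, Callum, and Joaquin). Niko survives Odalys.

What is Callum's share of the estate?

Callum receives €27,000.

The spouse counts as an additional share at the children's level, so there are 3 primary shares of €81,000. Wendel takes one such share (€81,000).
The children's combined portion (€162,000) is divided into 2 shares of €81,000: Niko takes €81,000; Zephyr's €81,000 share passes to Zephyr's issue.
Zephyr's share (€81,000) is divided into 3 shares of €27,000: Yseult, Callum, and Joaquin each take €27,000.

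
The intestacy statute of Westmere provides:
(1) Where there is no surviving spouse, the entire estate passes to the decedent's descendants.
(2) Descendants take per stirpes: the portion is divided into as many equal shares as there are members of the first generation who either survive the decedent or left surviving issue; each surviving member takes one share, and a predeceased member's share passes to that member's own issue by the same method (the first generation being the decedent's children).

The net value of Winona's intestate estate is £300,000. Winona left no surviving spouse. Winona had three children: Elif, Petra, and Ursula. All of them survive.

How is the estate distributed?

The entire £300,000 passes to the descendants.
That amount (£300,000) is divided into 3 shares of £100,000: Elif, Petra, and Ursula each take £100,000.

Elif: £100,000; Petra: £100,000; Ursula: £100,000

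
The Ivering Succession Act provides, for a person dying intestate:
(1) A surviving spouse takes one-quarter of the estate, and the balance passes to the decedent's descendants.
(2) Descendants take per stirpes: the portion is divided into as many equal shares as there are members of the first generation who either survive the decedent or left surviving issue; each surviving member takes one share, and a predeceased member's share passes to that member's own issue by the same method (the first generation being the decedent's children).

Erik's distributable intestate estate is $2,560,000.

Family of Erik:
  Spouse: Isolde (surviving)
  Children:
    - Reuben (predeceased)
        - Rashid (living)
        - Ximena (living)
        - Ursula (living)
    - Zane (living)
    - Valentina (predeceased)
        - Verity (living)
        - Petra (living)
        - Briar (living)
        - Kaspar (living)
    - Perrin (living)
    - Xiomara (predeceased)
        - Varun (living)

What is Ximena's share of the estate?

Ximena receives $128,000.

Isolde takes one-quarter of $2,560,000 = $640,000. The remaining $1,920,000 passes to the descendants.
The descendants' portion ($1,920,000) is divided into 5 shares of $384,000: Zane and Perrin each take $384,000; Reuben's $384,000 share passes to Reuben's issue; Valentina's $384,000 share passes to Valentina's issue; Xiomara's $384,000 share passes to Xiomara's issue.
Reuben's share ($384,000) is divided into 3 shares of $128,000: Rashid, Ximena, and Ursula each take $128,000.
Valentina's share ($384,000) is divided into 4 shares of $96,000: Verity, Petra, Briar, and Kaspar each take $96,000.
Xiomara's share ($384,000) passes entirely to Varun.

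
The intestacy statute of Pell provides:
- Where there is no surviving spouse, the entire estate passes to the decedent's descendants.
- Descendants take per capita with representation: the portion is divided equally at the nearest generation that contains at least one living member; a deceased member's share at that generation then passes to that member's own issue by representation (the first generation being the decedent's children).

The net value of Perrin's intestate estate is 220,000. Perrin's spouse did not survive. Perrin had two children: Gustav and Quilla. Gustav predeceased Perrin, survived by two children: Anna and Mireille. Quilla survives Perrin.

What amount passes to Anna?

Anna receives 55,000.

The entire 220,000 passes to the descendants.
That amount (220,000) is divided into 2 shares of 110,000: Quilla takes 110,000; Gustav's 110,000 share passes to Gustav's issue.
Gustav's share (110,000) is divided into 2 shares of 55,000: Anna and Mireille each take 55,000.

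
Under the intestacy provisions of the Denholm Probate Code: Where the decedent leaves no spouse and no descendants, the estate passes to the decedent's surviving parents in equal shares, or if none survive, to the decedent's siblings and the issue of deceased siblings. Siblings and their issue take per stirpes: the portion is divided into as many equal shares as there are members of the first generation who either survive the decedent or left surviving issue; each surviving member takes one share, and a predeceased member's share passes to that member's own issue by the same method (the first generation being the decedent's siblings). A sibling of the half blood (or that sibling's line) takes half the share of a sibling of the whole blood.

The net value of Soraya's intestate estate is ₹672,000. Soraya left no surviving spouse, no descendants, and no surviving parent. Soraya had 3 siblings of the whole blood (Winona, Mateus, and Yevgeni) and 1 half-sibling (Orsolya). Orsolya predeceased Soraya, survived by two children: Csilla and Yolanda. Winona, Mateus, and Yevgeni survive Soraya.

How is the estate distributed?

Winona: ₹192,000; Csilla: ₹48,000; Yolanda: ₹48,000; Mateus: ₹192,000; Yevgeni: ₹192,000

The entire ₹672,000 passes to the siblings and their issue.
Counting each half-blood sibling's line as half a unit, there are 7/2 units in ₹672,000, so one unit is ₹192,000. Whole-blood lines (Winona, Mateus, and Yevgeni) take ₹192,000 each; half-blood lines (Orsolya) take ₹96,000 each.
Orsolya's share (₹96,000) is divided into 2 shares of ₹48,000: Csilla and Yolanda each take ₹48,000.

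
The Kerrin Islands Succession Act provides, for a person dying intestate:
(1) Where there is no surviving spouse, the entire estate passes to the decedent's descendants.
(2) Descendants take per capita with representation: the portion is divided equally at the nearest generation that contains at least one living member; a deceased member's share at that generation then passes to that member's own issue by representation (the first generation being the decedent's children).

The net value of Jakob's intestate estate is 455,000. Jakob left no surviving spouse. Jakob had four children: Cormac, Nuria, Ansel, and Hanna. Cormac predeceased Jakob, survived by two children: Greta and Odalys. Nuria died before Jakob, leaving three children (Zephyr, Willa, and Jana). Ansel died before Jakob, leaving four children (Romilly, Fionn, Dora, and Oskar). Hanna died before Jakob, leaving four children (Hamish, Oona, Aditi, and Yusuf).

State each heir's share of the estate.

The entire 455,000 passes to the descendants.
No child survives, so the initial division is made at the grandchildren's generation.
That amount (455,000) is divided into 13 shares of 35,000: Greta, Odalys, Zephyr, Willa, Jana, Romilly, Fionn, Dora, Oskar, Hamish, Oona, Aditi, and Yusuf each take 35,000.

Greta: 35,000; Odalys: 35,000; Zephyr: 35,000; Willa: 35,000; Jana: 35,000; Romilly: 35,000; Fionn: 35,000; Dora: 35,000; Oskar: 35,000; Hamish: 35,000; Oona: 35,000; Aditi: 35,000; Yusuf: 35,000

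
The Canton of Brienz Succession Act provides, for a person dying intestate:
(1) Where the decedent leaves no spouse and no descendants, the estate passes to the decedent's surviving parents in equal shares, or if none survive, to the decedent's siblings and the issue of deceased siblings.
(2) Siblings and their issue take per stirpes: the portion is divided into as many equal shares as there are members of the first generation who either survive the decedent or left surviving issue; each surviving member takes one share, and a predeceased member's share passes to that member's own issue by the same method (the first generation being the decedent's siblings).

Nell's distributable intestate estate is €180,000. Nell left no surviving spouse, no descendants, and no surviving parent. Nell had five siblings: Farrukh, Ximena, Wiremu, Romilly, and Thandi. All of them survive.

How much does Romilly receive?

The entire €180,000 passes to the siblings and their issue.
That amount (€180,000) is divided into 5 shares of €36,000: Farrukh, Ximena, Wiremu, Romilly, and Thandi each take €36,000.

Romilly receives €36,000.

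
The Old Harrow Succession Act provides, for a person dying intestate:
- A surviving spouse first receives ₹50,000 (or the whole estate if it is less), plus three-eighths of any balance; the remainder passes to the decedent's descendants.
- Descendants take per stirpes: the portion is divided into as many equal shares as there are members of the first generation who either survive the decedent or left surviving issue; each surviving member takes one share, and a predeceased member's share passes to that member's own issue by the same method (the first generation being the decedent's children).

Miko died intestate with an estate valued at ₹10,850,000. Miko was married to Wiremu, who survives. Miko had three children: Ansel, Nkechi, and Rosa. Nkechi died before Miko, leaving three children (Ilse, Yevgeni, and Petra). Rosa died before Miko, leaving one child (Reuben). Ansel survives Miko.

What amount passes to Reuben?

Reuben receives ₹2,250,000.

Wiremu first takes ₹50,000, leaving a balance of ₹10,800,000. Wiremu then takes three-eighths of the balance (₹4,050,000), for a total of ₹4,100,000. The remaining ₹6,750,000 passes to the descendants.
The descendants' portion (₹6,750,000) is divided into 3 shares of ₹2,250,000: Ansel takes ₹2,250,000; Nkechi's ₹2,250,000 share passes to Nkechi's issue; Rosa's ₹2,250,000 share passes to Rosa's issue.
Nkechi's share (₹2,250,000) is divided into 3 shares of ₹750,000: Ilse, Yevgeni, and Petra each take ₹750,000.
Rosa's share (₹2,250,000) passes entirely to Reuben.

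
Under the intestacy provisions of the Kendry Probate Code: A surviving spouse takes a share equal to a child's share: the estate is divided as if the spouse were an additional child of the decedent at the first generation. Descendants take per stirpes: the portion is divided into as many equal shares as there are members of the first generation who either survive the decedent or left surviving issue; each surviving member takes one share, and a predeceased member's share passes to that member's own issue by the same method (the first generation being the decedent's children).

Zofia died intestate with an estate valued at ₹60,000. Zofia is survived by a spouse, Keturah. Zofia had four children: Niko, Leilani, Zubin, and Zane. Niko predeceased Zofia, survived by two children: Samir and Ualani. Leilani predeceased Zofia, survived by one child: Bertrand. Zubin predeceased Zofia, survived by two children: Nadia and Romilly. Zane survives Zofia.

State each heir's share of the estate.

Keturah: ₹12,000; Samir: ₹6,000; Ualani: ₹6,000; Bertrand: ₹12,000; Nadia: ₹6,000; Romilly: ₹6,000; Zane: ₹12,000

The spouse counts as an additional share at the children's level, so there are 5 primary shares of ₹12,000. Keturah takes one such share (₹12,000).
The children's combined portion (₹48,000) is divided into 4 shares of ₹12,000: Zane takes ₹12,000; Niko's ₹12,000 share passes to Niko's issue; Leilani's ₹12,000 share passes to Leilani's issue; Zubin's ₹12,000 share passes to Zubin's issue.
Niko's share (₹12,000) is divided into 2 shares of ₹6,000: Samir and Ualani each take ₹6,000.
Leilani's share (₹12,000) passes entirely to Bertrand.
Zubin's share (₹12,000) is divided into 2 shares of ₹6,000: Nadia and Romilly each take ₹6,000.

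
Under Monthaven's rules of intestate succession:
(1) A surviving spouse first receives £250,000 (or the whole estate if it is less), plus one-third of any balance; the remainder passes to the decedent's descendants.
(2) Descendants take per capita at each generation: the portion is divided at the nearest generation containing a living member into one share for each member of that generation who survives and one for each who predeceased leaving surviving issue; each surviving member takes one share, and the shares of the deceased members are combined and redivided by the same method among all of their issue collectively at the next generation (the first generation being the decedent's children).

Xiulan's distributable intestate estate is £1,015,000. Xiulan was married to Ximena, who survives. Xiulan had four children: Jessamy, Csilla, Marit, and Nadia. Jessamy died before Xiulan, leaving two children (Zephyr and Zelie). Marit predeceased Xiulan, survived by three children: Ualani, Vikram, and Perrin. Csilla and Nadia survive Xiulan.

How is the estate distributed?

Ximena first takes £250,000, leaving a balance of £765,000. Ximena then takes one-third of the balance (£255,000), for a total of £505,000. The remaining £510,000 passes to the descendants.
The descendants' portion (£510,000) is divided at the children's generation into 4 shares of £127,500. Csilla and Nadia each take £127,500. The 2 shares of the deceased (Jessamy and Marit) are combined into a pool of £255,000.
That pool (£255,000) is divided at the grandchildren's generation equally among Zephyr, Zelie, Ualani, Vikram, and Perrin: £51,000 each.

Ximena: £505,000; Zephyr: £51,000; Zelie: £51,000; Csilla: £127,500; Ualani: £51,000; Vikram: £51,000; Perrin: £51,000; Nadia: £127,500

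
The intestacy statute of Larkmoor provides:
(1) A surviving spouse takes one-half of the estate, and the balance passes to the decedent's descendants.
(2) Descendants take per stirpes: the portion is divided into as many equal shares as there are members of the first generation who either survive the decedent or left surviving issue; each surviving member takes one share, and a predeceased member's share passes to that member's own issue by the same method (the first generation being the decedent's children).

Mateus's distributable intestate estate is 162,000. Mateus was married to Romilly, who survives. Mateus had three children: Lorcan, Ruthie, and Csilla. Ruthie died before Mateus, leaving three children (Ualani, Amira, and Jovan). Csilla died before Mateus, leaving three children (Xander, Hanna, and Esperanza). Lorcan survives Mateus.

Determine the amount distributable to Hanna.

Romilly takes one-half of 162,000 = 81,000. The remaining 81,000 passes to the descendants.
The descendants' portion (81,000) is divided into 3 shares of 27,000: Lorcan takes 27,000; Ruthie's 27,000 share passes to Ruthie's issue; Csilla's 27,000 share passes to Csilla's issue.
Ruthie's share (27,000) is divided into 3 shares of 9,000: Ualani, Amira, and Jovan each take 9,000.
Csilla's share (27,000) is divided into 3 shares of 9,000: Xander, Hanna, and Esperanza each take 9,000.

Hanna receives 9,000.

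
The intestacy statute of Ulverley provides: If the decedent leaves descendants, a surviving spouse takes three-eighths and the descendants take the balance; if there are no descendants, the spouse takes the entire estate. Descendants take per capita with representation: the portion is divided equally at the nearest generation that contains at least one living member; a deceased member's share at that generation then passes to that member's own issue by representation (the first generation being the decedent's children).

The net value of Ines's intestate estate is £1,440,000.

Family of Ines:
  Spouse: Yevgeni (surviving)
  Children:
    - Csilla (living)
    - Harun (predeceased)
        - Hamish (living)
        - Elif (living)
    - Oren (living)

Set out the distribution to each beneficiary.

Yevgeni: £540,000; Csilla: £300,000; Hamish: £150,000; Elif: £150,000; Oren: £300,000

Yevgeni takes three-eighths of £1,440,000 = £540,000. The remaining £900,000 passes to the descendants.
The descendants' portion (£900,000) is divided into 3 shares of £300,000: Csilla and Oren each take £300,000; Harun's £300,000 share passes to Harun's issue.
Harun's share (£300,000) is divided into 2 shares of £150,000: Hamish and Elif each take £150,000.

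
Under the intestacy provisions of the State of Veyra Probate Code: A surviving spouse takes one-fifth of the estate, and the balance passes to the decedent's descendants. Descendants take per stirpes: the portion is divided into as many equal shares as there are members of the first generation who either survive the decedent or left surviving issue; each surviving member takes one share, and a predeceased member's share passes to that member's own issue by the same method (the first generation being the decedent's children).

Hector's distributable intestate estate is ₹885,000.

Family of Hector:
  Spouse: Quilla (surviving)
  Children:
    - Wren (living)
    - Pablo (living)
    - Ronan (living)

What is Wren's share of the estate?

Wren receives ₹236,000.

Quilla takes one-fifth of ₹885,000 = ₹177,000. The remaining ₹708,000 passes to the descendants.
The descendants' portion (₹708,000) is divided into 3 shares of ₹236,000: Wren, Pablo, and Ronan each take ₹236,000.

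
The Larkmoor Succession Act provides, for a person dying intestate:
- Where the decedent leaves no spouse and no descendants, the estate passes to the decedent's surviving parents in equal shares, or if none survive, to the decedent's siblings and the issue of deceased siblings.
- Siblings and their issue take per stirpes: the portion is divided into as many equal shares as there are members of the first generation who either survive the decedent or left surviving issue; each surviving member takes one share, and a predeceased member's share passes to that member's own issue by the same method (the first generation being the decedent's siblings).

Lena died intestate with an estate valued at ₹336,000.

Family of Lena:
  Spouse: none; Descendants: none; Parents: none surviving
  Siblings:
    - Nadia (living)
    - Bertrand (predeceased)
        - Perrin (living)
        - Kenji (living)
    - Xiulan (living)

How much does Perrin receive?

The entire ₹336,000 passes to the siblings and their issue.
That amount (₹336,000) is divided into 3 shares of ₹112,000: Nadia and Xiulan each take ₹112,000; Bertrand's ₹112,000 share passes to Bertrand's issue.
Bertrand's share (₹112,000) is divided into 2 shares of ₹56,000: Perrin and Kenji each take ₹56,000.

Perrin receives ₹56,000.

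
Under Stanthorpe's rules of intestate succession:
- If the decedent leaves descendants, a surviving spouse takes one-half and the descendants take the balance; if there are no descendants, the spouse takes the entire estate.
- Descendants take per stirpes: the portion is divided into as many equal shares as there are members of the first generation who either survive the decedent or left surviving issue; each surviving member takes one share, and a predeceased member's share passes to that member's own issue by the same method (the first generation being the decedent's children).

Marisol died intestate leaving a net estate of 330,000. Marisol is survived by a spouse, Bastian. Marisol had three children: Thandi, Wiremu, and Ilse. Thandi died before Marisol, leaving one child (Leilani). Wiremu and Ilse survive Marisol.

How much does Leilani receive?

Bastian takes one-half of 330,000 = 165,000. The remaining 165,000 passes to the descendants.
The descendants' portion (165,000) is divided into 3 shares of 55,000: Wiremu and Ilse each take 55,000; Thandi's 55,000 share passes to Thandi's issue.
Thandi's share (55,000) passes entirely to Leilani.

Leilani receives 55,000.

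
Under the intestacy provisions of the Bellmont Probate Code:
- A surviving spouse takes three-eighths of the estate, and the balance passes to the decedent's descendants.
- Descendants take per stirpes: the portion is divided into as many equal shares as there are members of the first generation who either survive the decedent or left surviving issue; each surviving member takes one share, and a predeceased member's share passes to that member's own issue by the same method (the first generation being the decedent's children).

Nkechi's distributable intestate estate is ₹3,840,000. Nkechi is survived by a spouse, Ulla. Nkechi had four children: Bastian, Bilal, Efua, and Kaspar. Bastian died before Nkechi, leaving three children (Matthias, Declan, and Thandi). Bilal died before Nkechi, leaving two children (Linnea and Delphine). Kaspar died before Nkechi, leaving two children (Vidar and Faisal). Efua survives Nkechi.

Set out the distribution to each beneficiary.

Ulla takes three-eighths of ₹3,840,000 = ₹1,440,000. The remaining ₹2,400,000 passes to the descendants.
The descendants' portion (₹2,400,000) is divided into 4 shares of ₹600,000: Efua takes ₹600,000; Bastian's ₹600,000 share passes to Bastian's issue; Bilal's ₹600,000 share passes to Bilal's issue; Kaspar's ₹600,000 share passes to Kaspar's issue.
Bastian's share (₹600,000) is divided into 3 shares of ₹200,000: Matthias, Declan, and Thandi each take ₹200,000.
Bilal's share (₹600,000) is divided into 2 shares of ₹300,000: Linnea and Delphine each take ₹300,000.
Kaspar's share (₹600,000) is divided into 2 shares of ₹300,000: Vidar and Faisal each take ₹300,000.

Ulla: ₹1,440,000; Matthias: ₹200,000; Declan: ₹200,000; Thandi: ₹200,000; Linnea: ₹300,000; Delphine: ₹300,000; Efua: ₹600,000; Vidar: ₹300,000; Faisal: ₹300,000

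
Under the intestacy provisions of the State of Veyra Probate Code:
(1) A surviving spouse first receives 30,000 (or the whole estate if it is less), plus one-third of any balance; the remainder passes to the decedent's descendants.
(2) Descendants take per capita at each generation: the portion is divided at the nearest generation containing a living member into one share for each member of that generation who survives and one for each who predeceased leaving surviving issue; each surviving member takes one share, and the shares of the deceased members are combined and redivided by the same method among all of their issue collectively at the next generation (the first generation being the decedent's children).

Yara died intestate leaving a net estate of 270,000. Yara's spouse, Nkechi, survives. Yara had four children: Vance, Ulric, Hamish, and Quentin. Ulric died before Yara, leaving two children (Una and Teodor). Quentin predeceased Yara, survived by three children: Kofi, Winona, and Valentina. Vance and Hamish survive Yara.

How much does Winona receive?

Nkechi first takes 30,000, leaving a balance of 240,000. Nkechi then takes one-third of the balance (80,000), for a total of 110,000. The remaining 160,000 passes to the descendants.
The descendants' portion (160,000) is divided at the children's generation into 4 shares of 40,000. Vance and Hamish each take 40,000. The 2 shares of the deceased (Ulric and Quentin) are combined into a pool of 80,000.
That pool (80,000) is divided at the grandchildren's generation equally among Una, Teodor, Kofi, Winona, and Valentina: 16,000 each.

Winona receives 16,000.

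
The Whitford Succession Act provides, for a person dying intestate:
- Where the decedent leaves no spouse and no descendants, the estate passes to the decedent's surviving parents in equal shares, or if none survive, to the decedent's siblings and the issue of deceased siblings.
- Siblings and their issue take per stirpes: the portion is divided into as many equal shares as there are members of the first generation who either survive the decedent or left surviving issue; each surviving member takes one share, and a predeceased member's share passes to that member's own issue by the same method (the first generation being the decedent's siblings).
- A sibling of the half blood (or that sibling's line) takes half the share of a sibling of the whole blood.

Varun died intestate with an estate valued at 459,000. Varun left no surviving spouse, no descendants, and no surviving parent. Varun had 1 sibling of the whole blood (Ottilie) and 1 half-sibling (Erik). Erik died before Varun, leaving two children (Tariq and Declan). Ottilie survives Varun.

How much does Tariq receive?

The entire 459,000 passes to the siblings and their issue.
Counting each half-blood sibling's line as half a unit, there are 3/2 units in 459,000, so one unit is 306,000. Whole-blood lines (Ottilie) take 306,000 each; half-blood lines (Erik) take 153,000 each.
Erik's share (153,000) is divided into 2 shares of 76,500: Tariq and Declan each take 76,500.

Tariq receives 76,500.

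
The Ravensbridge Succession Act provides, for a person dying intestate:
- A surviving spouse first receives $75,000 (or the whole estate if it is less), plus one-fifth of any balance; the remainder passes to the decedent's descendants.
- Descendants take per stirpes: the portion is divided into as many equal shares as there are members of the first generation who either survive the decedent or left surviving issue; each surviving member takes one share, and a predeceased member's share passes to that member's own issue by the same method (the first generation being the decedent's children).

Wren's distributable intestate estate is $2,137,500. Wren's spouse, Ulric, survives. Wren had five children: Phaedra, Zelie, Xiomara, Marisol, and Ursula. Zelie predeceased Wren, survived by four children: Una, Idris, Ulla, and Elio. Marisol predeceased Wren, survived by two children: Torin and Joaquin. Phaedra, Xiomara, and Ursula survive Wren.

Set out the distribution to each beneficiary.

Ulric: $487,500; Phaedra: $330,000; Una: $82,500; Idris: $82,500; Ulla: $82,500; Elio: $82,500; Xiomara: $330,000; Torin: $165,000; Joaquin: $165,000; Ursula: $330,000

Ulric first takes $75,000, leaving a balance of $2,062,500. Ulric then takes one-fifth of the balance ($412,500), for a total of $487,500. The remaining $1,650,000 passes to the descendants.
The descendants' portion ($1,650,000) is divided into 5 shares of $330,000: Phaedra, Xiomara, and Ursula each take $330,000; Zelie's $330,000 share passes to Zelie's issue; Marisol's $330,000 share passes to Marisol's issue.
Zelie's share ($330,000) is divided into 4 shares of $82,500: Una, Idris, Ulla, and Elio each take $82,500.
Marisol's share ($330,000) is divided into 2 shares of $165,000: Torin and Joaquin each take $165,000.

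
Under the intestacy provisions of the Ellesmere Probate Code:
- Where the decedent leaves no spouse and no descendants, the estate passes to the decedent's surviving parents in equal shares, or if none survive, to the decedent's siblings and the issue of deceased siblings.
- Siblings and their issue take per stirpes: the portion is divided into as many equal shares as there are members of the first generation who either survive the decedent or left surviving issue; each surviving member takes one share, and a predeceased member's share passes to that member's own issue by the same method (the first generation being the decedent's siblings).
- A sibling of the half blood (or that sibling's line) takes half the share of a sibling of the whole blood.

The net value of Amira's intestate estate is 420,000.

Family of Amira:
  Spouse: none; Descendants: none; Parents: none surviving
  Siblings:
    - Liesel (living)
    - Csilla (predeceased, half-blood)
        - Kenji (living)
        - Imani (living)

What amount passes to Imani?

Imani receives 70,000.

The entire 420,000 passes to the siblings and their issue.
Counting each half-blood sibling's line as half a unit, there are 3/2 units in 420,000, so one unit is 280,000. Whole-blood lines (Liesel) take 280,000 each; half-blood lines (Csilla) take 140,000 each.
Csilla's share (140,000) is divided into 2 shares of 70,000: Kenji and Imani each take 70,000.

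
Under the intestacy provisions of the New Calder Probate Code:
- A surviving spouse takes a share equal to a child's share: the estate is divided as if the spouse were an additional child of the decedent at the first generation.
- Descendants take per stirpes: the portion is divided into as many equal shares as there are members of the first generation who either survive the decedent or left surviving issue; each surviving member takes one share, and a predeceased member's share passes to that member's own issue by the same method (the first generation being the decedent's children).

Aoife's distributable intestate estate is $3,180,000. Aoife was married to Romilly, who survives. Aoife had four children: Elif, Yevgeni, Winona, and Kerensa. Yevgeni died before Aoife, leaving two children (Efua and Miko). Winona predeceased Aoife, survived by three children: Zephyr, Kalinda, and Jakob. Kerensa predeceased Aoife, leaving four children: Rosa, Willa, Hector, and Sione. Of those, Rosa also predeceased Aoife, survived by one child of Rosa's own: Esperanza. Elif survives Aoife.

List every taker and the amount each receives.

Romilly: $636,000; Elif: $636,000; Efua: $318,000; Miko: $318,000; Zephyr: $212,000; Kalinda: $212,000; Jakob: $212,000; Esperanza: $159,000; Willa: $159,000; Hector: $159,000; Sione: $159,000

The spouse counts as an additional share at the children's level, so there are 5 primary shares of $636,000. Romilly takes one such share ($636,000).
The children's combined portion ($2,544,000) is divided into 4 shares of $636,000: Elif takes $636,000; Yevgeni's $636,000 share passes to Yevgeni's issue; Winona's $636,000 share passes to Winona's issue; Kerensa's $636,000 share passes to Kerensa's issue.
Yevgeni's share ($636,000) is divided into 2 shares of $318,000: Efua and Miko each take $318,000.
Winona's share ($636,000) is divided into 3 shares of $212,000: Zephyr, Kalinda, and Jakob each take $212,000.
Kerensa's share ($636,000) is divided into 4 shares of $159,000: Willa, Hector, and Sione each take $159,000; Rosa's $159,000 share passes to Rosa's issue.
Rosa's share ($159,000) passes entirely to Esperanza.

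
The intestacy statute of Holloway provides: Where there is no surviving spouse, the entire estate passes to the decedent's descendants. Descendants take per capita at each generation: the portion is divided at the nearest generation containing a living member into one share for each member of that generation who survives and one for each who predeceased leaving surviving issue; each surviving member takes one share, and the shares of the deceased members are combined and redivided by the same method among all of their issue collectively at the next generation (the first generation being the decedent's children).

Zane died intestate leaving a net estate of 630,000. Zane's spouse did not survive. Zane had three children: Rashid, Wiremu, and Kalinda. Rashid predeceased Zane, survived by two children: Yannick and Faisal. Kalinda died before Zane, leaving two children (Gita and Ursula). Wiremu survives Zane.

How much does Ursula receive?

Ursula receives 105,000.

The entire 630,000 passes to the descendants.
That amount (630,000) is divided at the children's generation into 3 shares of 210,000. Wiremu takes 210,000. The 2 shares of the deceased (Rashid and Kalinda) are combined into a pool of 420,000.
That pool (420,000) is divided at the grandchildren's generation equally among Yannick, Faisal, Gita, and Ursula: 105,000 each.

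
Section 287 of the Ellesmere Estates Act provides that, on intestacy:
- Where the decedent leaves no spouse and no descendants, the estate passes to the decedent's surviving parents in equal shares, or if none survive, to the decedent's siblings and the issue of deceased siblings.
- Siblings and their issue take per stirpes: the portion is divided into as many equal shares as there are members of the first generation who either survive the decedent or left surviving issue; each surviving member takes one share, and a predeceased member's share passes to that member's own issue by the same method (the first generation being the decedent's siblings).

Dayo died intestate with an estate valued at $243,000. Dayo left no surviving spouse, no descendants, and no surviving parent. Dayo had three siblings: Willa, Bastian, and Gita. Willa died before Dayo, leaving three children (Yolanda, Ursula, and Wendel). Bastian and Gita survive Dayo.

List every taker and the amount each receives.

Yolanda: $27,000; Ursula: $27,000; Wendel: $27,000; Bastian: $81,000; Gita: $81,000

The entire $243,000 passes to the siblings and their issue.
That amount ($243,000) is divided into 3 shares of $81,000: Bastian and Gita each take $81,000; Willa's $81,000 share passes to Willa's issue.
Willa's share ($81,000) is divided into 3 shares of $27,000: Yolanda, Ursula, and Wendel each take $27,000.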